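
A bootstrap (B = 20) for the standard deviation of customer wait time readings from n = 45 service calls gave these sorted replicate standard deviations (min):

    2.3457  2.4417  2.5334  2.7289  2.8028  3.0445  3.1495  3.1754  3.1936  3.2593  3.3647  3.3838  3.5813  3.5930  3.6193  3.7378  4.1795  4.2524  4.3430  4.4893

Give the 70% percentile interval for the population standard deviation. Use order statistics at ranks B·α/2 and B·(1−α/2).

α = 0.30; lower rank = 20 × 0.150 = 3; upper rank = 20 × 0.850 = 17.
The 3rd smallest replicate is 2.5334; the 17th is 4.1795.

(2.5334, 4.1795)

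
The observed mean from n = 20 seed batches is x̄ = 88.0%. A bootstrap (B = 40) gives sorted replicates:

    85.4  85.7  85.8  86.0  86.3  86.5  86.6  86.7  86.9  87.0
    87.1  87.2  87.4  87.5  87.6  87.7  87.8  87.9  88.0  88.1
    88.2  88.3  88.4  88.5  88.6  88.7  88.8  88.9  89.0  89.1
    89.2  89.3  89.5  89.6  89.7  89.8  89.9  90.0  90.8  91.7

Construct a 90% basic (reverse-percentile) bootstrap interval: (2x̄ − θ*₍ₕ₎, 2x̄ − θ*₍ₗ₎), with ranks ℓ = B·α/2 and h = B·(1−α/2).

(86.0, 90.3)

Percentile endpoints at ranks 2 and 38: θ*₍2₎ = 85.7, θ*₍38₎ = 90.0.
Basic interval reflects these around x̄:
  lower = 2 × 88.0 − 90.0 = 86.0
  upper = 2 × 88.0 − 85.7 = 90.3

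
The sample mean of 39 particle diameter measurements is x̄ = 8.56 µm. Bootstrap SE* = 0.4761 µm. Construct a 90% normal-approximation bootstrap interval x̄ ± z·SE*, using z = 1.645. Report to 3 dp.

(7.777, 9.343)

Margin = 1.645 × 0.4761 = 0.7832
Interval: 8.56 ± 0.7832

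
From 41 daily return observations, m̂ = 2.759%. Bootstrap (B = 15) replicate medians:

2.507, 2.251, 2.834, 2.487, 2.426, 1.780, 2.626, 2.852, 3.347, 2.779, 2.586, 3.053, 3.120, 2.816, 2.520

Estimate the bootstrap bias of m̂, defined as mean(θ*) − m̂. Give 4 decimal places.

bias = −0.0934

mean(θ*) = (2.507 + 2.251 + 2.834 + 2.487 + 2.426 + 1.780 + 2.626 + 2.852 + 3.347 + 2.779 + 2.586 + 3.053 + 3.120 + 2.816 + 2.520) / 15 = 2.66560
bias = 2.66560 − 2.759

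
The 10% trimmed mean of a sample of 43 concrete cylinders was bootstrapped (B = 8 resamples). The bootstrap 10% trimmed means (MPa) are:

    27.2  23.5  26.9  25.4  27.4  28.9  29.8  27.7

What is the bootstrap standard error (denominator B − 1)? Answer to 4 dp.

Bootstrap SE is the standard deviation of the 8 replicate 10% trimmed means.
Mean of replicates: (27.2 + 23.5 + 26.9 + 25.4 + 27.4 + 28.9 + 29.8 + 27.7) / 8 = 216.80000 / 8 = 27.10000
Sum of squared deviations: (+0.10000)² + (−3.60000)² + (−0.20000)² + (−1.70000)² + (+0.30000)² + (+1.80000)² + (+2.70000)² + (+0.60000)² = 26.88000
Variance = 26.88000 / 7 = 3.84000
SE* = √3.84000

SE* = 1.9596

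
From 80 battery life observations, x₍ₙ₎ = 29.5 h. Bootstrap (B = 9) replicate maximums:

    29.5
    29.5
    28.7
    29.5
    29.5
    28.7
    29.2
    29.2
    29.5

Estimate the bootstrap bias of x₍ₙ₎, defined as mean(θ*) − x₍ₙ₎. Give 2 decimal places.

mean(θ*) = (29.5 + 29.5 + 28.7 + 29.5 + 29.5 + 28.7 + 29.2 + 29.2 + 29.5) / 9 = 29.256
bias = 29.256 − 29.5

bias = −0.24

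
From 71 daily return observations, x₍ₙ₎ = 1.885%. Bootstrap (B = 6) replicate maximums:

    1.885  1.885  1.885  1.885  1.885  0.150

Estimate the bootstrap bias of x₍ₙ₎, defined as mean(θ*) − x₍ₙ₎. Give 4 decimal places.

bias = −0.2892

mean(θ*) = (1.885 + 1.885 + 1.885 + 1.885 + 1.885 + 0.150) / 6 = 1.59583
bias = 1.59583 − 1.885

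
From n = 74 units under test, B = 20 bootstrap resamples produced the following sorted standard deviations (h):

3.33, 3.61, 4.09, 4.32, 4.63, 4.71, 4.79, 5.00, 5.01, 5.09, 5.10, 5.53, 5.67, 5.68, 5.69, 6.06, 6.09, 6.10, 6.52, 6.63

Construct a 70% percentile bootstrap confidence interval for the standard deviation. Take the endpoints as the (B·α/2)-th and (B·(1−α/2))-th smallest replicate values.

α = 0.30; lower rank = 20 × 0.150 = 3; upper rank = 20 × 0.850 = 17.
The 3rd smallest replicate is 4.09; the 17th is 6.09.

(4.09, 6.09)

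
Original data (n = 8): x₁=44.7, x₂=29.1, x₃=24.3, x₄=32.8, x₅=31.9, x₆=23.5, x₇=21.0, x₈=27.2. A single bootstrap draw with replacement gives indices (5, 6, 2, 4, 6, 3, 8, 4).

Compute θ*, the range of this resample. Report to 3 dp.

θ* = 9.300

Resample values: 31.9, 23.5, 29.1, 32.8, 23.5, 24.3, 27.2, 32.8.
Range = 32.8 − 23.5 = 9.300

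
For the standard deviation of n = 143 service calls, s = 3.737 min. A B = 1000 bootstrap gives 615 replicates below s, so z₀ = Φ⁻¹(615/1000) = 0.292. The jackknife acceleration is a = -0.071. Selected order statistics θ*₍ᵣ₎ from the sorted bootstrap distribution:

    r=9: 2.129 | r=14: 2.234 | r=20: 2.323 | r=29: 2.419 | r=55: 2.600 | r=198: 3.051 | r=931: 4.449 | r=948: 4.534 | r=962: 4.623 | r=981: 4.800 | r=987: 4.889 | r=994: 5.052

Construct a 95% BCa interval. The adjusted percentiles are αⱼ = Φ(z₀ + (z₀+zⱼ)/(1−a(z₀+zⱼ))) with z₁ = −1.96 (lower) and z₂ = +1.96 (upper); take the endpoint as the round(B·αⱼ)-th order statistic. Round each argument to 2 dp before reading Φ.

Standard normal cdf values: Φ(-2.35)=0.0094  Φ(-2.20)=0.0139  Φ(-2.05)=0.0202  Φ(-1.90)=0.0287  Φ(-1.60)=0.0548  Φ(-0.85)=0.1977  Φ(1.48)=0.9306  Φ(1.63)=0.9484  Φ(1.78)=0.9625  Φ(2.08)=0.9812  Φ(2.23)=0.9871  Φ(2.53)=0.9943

(2.600, 4.889)

Lower: z₀ + z₁ = 0.292 + (-1.960) = -1.668; 1 − a(z₀+z₁) = 1 − (-0.071)(-1.668) = 0.8816; argument = 0.292 + (-1.668)/0.8816 = -1.6001 → -1.60.
α₁ = Φ(-1.60) = 0.0548; rank = round(1000 × 0.0548) = 55; θ*₍55₎ = 2.600.
Upper: z₀ + z₂ = 2.252; 1 − a(z₀+z₂) = 1.1599; argument = 2.2336 → 2.23; α₂ = 0.9871; rank = 987; θ*₍987₎ = 4.889.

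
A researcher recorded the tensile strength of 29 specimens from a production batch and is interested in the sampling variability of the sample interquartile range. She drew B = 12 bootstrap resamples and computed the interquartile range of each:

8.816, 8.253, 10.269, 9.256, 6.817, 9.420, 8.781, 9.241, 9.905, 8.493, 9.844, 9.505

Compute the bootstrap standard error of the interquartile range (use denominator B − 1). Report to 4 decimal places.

Bootstrap SE is the standard deviation of the 12 replicate interquartile ranges.
Mean of replicates: (8.816 + 8.253 + 10.269 + 9.256 + 6.817 + 9.420 + 8.781 + 9.241 + 9.905 + 8.493 + 9.844 + 9.505) / 12 = 108.60000 / 12 = 9.05000
Sum of squared deviations: (−0.23400)² + (−0.79700)² + (+1.21900)² + (+0.20600)² + (−2.23300)² + (+0.37000)² + (−0.26900)² + (+0.19100)² + (+0.85500)² + (−0.55700)² + (+0.79400)² + (+0.45500)² = 9.32913
Variance = 9.32913 / 11 = 0.84810
SE* = √0.84810

SE* = 0.9209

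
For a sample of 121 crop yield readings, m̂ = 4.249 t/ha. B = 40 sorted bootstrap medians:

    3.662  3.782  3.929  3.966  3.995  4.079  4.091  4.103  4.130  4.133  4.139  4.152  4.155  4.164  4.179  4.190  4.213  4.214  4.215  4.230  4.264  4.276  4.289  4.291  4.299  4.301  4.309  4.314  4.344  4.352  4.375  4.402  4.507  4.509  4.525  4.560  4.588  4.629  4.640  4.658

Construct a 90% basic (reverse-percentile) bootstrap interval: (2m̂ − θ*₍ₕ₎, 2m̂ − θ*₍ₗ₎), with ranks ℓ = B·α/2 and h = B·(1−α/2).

Percentile endpoints at ranks 2 and 38: θ*₍2₎ = 3.782, θ*₍38₎ = 4.629.
Basic interval reflects these around m̂:
  lower = 2 × 4.249 − 4.629 = 3.869
  upper = 2 × 4.249 − 3.782 = 4.716

(3.869, 4.716)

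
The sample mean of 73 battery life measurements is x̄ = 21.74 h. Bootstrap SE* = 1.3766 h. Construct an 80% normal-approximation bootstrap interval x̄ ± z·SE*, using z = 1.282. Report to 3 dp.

Margin = 1.282 × 1.3766 = 1.7648
Interval: 21.74 ± 1.7648

(19.975, 23.505)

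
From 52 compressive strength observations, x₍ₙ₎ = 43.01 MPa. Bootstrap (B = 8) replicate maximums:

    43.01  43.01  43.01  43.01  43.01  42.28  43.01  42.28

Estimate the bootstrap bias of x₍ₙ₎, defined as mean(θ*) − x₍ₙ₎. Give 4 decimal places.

bias = −0.1825

mean(θ*) = (43.01 + 43.01 + 43.01 + 43.01 + 43.01 + 42.28 + 43.01 + 42.28) / 8 = 42.82750
bias = 42.82750 − 43.01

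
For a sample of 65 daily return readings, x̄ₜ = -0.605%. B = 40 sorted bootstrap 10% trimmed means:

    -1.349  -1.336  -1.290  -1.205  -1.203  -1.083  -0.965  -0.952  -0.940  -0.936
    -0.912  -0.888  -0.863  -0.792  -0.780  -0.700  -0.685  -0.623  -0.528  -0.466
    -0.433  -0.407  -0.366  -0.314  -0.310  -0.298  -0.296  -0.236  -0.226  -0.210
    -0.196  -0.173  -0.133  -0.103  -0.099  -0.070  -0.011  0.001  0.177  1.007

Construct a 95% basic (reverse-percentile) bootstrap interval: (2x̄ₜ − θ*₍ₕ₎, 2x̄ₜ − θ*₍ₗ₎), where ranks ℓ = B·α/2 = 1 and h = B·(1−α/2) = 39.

(-1.387, 0.139)

Percentile endpoints at ranks 1 and 39: θ*₍1₎ = -1.349, θ*₍39₎ = 0.177.
Basic interval reflects these around x̄ₜ:
  lower = 2 × -0.605 − 0.177 = -1.387
  upper = 2 × -0.605 − -1.349 = 0.139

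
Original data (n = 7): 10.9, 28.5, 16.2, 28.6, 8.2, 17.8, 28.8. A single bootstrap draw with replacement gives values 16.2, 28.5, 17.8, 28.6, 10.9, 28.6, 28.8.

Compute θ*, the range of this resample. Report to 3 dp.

Range = 28.8 − 10.9 = 17.900

θ* = 17.900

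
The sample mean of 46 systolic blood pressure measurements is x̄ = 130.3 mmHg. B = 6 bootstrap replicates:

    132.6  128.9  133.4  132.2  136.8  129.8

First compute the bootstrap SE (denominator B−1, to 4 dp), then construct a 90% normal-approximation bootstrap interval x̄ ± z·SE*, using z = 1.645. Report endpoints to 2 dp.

Mean of replicates = 132.2833; sum of squared deviations = 39.3683; SE* = √(39.3683/5) = 2.8060
Margin = 1.645 × 2.8060 = 4.616
Interval: 130.3 ± 4.616

(125.68, 134.92)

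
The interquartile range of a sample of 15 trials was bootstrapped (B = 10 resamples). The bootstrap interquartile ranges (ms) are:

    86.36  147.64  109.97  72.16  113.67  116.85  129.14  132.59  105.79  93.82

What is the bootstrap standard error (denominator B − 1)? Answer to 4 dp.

SE* = 22.6511

Bootstrap SE is the standard deviation of the 10 replicate interquartile ranges.
Mean of replicates: (86.36 + 147.64 + 109.97 + 72.16 + 113.67 + 116.85 + 129.14 + 132.59 + 105.79 + 93.82) / 10 = 1107.99000 / 10 = 110.79900
Sum of squared deviations: (−24.43900)² + (+36.84100)² + (−0.82900)² + (−38.63900)² + (+2.87100)² + (+6.05100)² + (+18.34100)² + (+21.79100)² + (−5.00900)² + (−16.97900)² = 4617.65729
Variance = 4617.65729 / 9 = 513.07303
SE* = √513.07303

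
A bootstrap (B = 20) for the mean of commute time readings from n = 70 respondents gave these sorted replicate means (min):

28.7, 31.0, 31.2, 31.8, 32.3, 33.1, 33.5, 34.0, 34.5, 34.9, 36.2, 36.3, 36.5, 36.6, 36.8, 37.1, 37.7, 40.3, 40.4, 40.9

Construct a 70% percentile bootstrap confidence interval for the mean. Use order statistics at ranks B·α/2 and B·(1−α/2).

α = 0.30; lower rank = 20 × 0.150 = 3; upper rank = 20 × 0.850 = 17.
The 3rd smallest replicate is 31.2; the 17th is 37.7.

(31.2, 37.7)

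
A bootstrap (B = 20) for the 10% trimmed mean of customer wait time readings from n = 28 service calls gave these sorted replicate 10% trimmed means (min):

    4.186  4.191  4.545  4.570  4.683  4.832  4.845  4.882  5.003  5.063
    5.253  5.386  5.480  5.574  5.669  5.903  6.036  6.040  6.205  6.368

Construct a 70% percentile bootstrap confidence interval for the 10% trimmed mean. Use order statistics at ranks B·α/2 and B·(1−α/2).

α = 0.30; lower rank = 20 × 0.150 = 3; upper rank = 20 × 0.850 = 17.
The 3rd smallest replicate is 4.545; the 17th is 6.036.

(4.545, 6.036)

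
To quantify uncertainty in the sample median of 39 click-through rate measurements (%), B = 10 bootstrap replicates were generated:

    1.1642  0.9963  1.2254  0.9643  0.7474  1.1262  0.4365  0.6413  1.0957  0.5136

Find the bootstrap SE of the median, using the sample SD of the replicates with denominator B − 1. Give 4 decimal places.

Bootstrap SE is the standard deviation of the 10 replicate medians.
Mean of replicates: (1.1642 + 0.9963 + 1.2254 + 0.9643 + 0.7474 + 1.1262 + 0.4365 + 0.6413 + 1.0957 + 0.5136) / 10 = 8.91090 / 10 = 0.89109
Sum of squared deviations: (+0.27311)² + (+0.10521)² + (+0.33431)² + (+0.07321)² + (−0.14369)² + (+0.23511)² + (−0.45459)² + (−0.24979)² + (+0.20461)² + (−0.37749)² = 0.73212
Variance = 0.73212 / 9 = 0.08135
SE* = √0.08135

SE* = 0.2852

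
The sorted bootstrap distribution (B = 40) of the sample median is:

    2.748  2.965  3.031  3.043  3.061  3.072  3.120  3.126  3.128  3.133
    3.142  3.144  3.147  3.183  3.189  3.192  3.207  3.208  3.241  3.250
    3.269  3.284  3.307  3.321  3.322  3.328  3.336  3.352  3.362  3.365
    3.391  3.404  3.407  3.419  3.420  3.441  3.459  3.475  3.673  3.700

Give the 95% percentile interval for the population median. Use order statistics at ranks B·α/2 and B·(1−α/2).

α = 0.05; lower rank = 40 × 0.025 = 1; upper rank = 40 × 0.975 = 39.
The 1st smallest replicate is 2.748; the 39th is 3.673.

(2.748, 3.673)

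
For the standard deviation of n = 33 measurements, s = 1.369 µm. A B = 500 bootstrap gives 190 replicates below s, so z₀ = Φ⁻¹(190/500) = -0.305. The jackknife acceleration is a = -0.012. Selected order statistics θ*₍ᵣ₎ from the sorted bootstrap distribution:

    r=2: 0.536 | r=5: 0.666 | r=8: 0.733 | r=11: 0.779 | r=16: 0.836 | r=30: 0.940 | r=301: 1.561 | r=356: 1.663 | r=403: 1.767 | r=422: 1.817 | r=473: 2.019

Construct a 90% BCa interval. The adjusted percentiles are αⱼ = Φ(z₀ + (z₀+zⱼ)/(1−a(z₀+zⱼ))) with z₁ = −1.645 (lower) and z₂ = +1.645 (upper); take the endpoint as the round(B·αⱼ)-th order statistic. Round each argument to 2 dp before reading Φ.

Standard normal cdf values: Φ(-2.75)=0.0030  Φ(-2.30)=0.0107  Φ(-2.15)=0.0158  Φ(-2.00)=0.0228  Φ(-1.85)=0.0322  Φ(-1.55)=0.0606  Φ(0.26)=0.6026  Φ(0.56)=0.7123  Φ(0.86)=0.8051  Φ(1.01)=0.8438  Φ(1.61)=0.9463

Lower: z₀ + z₁ = -0.305 + (-1.645) = -1.950; 1 − a(z₀+z₁) = 1 − (-0.012)(-1.950) = 0.9766; argument = -0.305 + (-1.950)/0.9766 = -2.3017 → -2.30.
α₁ = Φ(-2.30) = 0.0107; rank = round(500 × 0.0107) = 5; θ*₍5₎ = 0.666.
Upper: z₀ + z₂ = 1.340; 1 − a(z₀+z₂) = 1.0161; argument = 1.0138 → 1.01; α₂ = 0.8438; rank = 422; θ*₍422₎ = 1.817.

(0.666, 1.817)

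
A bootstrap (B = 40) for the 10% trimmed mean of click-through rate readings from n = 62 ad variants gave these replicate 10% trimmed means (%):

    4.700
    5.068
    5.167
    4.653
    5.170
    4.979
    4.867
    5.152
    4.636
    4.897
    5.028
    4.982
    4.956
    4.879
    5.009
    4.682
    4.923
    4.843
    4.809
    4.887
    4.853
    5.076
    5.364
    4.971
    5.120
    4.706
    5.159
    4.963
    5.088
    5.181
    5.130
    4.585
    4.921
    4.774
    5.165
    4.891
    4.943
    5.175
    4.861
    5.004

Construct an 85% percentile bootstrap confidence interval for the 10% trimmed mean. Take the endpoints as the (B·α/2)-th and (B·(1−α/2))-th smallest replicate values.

(4.653, 5.170)

Sorted replicates: 4.585, 4.636, 4.653, 4.682, 4.700, 4.706, 4.774, 4.809, 4.843, 4.853, 4.861, 4.867, 4.879, 4.887, 4.891, 4.897, 4.921, 4.923, 4.943, 4.956, 4.963, 4.971, 4.979, 4.982, 5.004, 5.009, 5.028, 5.068, 5.076, 5.088, 5.120, 5.130, 5.152, 5.159, 5.165, 5.167, 5.170, 5.175, 5.181, 5.364
α = 0.15; lower rank = 40 × 0.075 = 3; upper rank = 40 × 0.925 = 37.
The 3rd smallest replicate is 4.653; the 37th is 5.170.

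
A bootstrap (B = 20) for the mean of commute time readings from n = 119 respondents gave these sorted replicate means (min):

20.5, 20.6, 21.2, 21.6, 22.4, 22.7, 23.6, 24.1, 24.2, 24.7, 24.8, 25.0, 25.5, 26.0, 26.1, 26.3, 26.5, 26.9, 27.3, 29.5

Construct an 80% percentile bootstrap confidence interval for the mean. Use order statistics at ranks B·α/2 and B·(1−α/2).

α = 0.20; lower rank = 20 × 0.100 = 2; upper rank = 20 × 0.900 = 18.
The 2nd smallest replicate is 20.6; the 18th is 26.9.

(20.6, 26.9)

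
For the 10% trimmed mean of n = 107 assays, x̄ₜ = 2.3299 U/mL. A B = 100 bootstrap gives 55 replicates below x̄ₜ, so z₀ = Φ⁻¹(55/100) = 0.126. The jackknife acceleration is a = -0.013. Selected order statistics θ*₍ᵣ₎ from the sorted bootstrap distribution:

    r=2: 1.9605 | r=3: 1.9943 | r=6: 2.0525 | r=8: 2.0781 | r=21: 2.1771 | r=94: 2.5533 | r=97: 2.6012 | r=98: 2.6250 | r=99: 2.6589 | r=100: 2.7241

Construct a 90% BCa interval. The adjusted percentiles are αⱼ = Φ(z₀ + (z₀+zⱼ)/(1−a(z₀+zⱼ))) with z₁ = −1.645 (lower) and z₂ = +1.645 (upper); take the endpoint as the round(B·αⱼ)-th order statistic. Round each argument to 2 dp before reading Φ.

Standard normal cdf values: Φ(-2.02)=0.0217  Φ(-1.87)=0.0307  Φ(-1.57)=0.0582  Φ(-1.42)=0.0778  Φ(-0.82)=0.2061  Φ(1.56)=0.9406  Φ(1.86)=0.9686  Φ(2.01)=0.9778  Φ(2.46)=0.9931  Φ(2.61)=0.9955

(2.0781, 2.6012)

Lower: z₀ + z₁ = 0.126 + (-1.645) = -1.519; 1 − a(z₀+z₁) = 1 − (-0.013)(-1.519) = 0.9803; argument = 0.126 + (-1.519)/0.9803 = -1.4236 → -1.42.
α₁ = Φ(-1.42) = 0.0778; rank = round(100 × 0.0778) = 8; θ*₍8₎ = 2.0781.
Upper: z₀ + z₂ = 1.771; 1 − a(z₀+z₂) = 1.0230; argument = 1.8571 → 1.86; α₂ = 0.9686; rank = 97; θ*₍97₎ = 2.6012.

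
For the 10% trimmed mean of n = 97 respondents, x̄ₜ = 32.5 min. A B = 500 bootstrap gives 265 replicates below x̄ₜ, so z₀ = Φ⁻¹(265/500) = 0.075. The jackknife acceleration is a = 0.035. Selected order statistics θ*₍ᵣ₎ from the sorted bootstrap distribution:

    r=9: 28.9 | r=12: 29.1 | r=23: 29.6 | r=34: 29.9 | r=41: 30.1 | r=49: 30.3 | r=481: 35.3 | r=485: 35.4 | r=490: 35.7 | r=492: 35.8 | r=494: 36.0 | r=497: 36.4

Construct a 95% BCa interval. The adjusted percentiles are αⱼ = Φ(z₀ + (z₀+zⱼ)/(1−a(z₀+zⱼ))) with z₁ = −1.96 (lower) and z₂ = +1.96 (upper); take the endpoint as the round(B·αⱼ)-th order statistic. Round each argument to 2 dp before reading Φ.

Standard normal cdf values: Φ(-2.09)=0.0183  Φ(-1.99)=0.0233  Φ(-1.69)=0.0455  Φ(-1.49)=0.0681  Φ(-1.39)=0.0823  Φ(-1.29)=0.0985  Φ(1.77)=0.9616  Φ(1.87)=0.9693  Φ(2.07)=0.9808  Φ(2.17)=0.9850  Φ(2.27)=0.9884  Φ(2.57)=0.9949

(29.6, 36.0)

Lower: z₀ + z₁ = 0.075 + (-1.960) = -1.885; 1 − a(z₀+z₁) = 1 − (0.035)(-1.885) = 1.0660; argument = 0.075 + (-1.885)/1.0660 = -1.6933 → -1.69.
α₁ = Φ(-1.69) = 0.0455; rank = round(500 × 0.0455) = 23; θ*₍23₎ = 29.6.
Upper: z₀ + z₂ = 2.035; 1 − a(z₀+z₂) = 0.9288; argument = 2.2661 → 2.27; α₂ = 0.9884; rank = 494; θ*₍494₎ = 36.0.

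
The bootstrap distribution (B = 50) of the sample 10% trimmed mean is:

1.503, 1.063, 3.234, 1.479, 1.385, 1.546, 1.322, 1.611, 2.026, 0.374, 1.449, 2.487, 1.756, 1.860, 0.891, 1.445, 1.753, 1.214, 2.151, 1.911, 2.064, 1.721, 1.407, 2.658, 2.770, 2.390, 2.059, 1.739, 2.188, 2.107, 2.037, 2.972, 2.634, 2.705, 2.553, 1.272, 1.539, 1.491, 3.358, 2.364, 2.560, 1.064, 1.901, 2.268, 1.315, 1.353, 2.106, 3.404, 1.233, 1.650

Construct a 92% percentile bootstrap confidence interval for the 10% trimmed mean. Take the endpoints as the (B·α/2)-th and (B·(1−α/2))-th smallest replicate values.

Sorted replicates: 0.374, 0.891, 1.063, 1.064, 1.214, 1.233, 1.272, 1.315, 1.322, 1.353, 1.385, 1.407, 1.445, 1.449, 1.479, 1.491, 1.503, 1.539, 1.546, 1.611, 1.650, 1.721, 1.739, 1.753, 1.756, 1.860, 1.901, 1.911, 2.026, 2.037, 2.059, 2.064, 2.106, 2.107, 2.151, 2.188, 2.268, 2.364, 2.390, 2.487, 2.553, 2.560, 2.634, 2.658, 2.705, 2.770, 2.972, 3.234, 3.358, 3.404
α = 0.08; lower rank = 50 × 0.040 = 2; upper rank = 50 × 0.960 = 48.
The 2nd smallest replicate is 0.891; the 48th is 3.234.

(0.891, 3.234)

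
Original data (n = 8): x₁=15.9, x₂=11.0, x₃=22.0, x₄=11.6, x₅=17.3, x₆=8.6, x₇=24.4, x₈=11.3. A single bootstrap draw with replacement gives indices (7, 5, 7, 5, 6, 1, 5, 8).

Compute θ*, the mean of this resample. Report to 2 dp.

θ* = 17.06

Resample values: 24.4, 17.3, 24.4, 17.3, 8.6, 15.9, 17.3, 11.3.
Mean = (24.4 + 17.3 + 24.4 + 17.3 + 8.6 + 15.9 + 17.3 + 11.3) / 8 = 136.50 / 8 = 17.06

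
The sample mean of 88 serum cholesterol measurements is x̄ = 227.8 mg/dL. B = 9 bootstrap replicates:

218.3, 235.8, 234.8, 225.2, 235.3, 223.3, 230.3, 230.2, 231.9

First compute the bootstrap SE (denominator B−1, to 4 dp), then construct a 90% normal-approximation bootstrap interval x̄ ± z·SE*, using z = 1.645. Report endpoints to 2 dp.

Mean of replicates = 229.4556; sum of squared deviations = 290.6622; SE* = √(290.6622/8) = 6.0277
Margin = 1.645 × 6.0277 = 9.916
Interval: 227.8 ± 9.916

(217.88, 237.72)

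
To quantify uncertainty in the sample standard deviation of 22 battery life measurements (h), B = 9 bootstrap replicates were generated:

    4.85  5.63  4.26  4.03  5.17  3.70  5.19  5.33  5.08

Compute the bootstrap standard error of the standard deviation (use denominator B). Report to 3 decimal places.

SE* = 0.618

Bootstrap SE is the standard deviation of the 9 replicate standard deviations.
Mean of replicates: (4.85 + 5.63 + 4.26 + 4.03 + 5.17 + 3.70 + 5.19 + 5.33 + 5.08) / 9 = 43.2400 / 9 = 4.8044
Sum of squared deviations: (+0.0456)² + (+0.8256)² + (−0.5444)² + (−0.7744)² + (+0.3656)² + (−1.1044)² + (+0.3856)² + (+0.5256)² + (+0.2756)² = 3.4340
Variance = 3.4340 / 9 = 0.3816
SE* = √0.3816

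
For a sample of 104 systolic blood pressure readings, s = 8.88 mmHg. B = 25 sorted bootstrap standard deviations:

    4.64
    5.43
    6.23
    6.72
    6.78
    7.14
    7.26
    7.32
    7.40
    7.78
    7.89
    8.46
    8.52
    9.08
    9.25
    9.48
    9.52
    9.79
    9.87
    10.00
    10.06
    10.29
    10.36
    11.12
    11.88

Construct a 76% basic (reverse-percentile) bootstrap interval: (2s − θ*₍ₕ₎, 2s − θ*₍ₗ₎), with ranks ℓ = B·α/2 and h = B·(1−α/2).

Percentile endpoints at ranks 3 and 22: θ*₍3₎ = 6.23, θ*₍22₎ = 10.29.
Basic interval reflects these around s:
  lower = 2 × 8.88 − 10.29 = 7.47
  upper = 2 × 8.88 − 6.23 = 11.53

(7.47, 11.53)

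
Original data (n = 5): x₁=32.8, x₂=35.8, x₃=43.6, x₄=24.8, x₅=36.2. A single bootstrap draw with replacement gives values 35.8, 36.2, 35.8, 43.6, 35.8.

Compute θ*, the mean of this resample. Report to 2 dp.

Mean = (35.8 + 36.2 + 35.8 + 43.6 + 35.8) / 5 = 187.20 / 5 = 37.44

θ* = 37.44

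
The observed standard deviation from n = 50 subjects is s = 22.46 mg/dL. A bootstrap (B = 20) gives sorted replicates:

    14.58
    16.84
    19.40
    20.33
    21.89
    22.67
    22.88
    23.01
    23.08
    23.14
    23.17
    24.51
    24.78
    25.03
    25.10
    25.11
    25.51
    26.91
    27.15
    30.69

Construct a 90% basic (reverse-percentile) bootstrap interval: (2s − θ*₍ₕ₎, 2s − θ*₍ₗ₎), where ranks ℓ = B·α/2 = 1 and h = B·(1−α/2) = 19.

Percentile endpoints at ranks 1 and 19: θ*₍1₎ = 14.58, θ*₍19₎ = 27.15.
Basic interval reflects these around s:
  lower = 2 × 22.46 − 27.15 = 17.77
  upper = 2 × 22.46 − 14.58 = 30.34

(17.77, 30.34)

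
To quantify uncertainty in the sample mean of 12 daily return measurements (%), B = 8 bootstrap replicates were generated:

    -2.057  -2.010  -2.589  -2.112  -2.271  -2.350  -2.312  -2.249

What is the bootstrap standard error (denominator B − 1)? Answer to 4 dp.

SE* = 0.1862

Bootstrap SE is the standard deviation of the 8 replicate means.
Mean of replicates: ((-2.057) + (-2.010) + (-2.589) + (-2.112) + (-2.271) + (-2.350) + (-2.312) + (-2.249)) / 8 = -17.95000 / 8 = -2.24375
Sum of squared deviations: (+0.18675)² + (+0.23375)² + (−0.34525)² + (+0.13175)² + (−0.02725)² + (−0.10625)² + (−0.06825)² + (−0.00525)² = 0.24279
Variance = 0.24279 / 7 = 0.03468
SE* = √0.03468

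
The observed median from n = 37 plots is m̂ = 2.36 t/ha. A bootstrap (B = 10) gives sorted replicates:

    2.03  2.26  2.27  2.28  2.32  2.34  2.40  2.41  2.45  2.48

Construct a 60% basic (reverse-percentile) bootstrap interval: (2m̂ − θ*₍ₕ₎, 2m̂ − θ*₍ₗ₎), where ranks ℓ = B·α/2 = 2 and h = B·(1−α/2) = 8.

Percentile endpoints at ranks 2 and 8: θ*₍2₎ = 2.26, θ*₍8₎ = 2.41.
Basic interval reflects these around m̂:
  lower = 2 × 2.36 − 2.41 = 2.31
  upper = 2 × 2.36 − 2.26 = 2.46

(2.31, 2.46)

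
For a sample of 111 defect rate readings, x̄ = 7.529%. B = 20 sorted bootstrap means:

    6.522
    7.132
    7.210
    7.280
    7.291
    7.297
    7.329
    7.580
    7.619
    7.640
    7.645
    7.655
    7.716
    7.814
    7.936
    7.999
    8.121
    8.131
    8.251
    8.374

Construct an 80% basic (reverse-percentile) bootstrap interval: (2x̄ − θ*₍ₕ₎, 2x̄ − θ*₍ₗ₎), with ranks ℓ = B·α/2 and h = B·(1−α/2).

(6.927, 7.926)

Percentile endpoints at ranks 2 and 18: θ*₍2₎ = 7.132, θ*₍18₎ = 8.131.
Basic interval reflects these around x̄:
  lower = 2 × 7.529 − 8.131 = 6.927
  upper = 2 × 7.529 − 7.132 = 7.926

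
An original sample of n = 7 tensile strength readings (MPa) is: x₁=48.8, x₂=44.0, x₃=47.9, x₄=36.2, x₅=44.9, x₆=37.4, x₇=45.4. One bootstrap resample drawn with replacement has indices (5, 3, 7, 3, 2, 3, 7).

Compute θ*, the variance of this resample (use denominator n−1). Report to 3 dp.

θ* = 2.747

Resample values: 44.9, 47.9, 45.4, 47.9, 44.0, 47.9, 45.4.
Mean = 46.2000; sum of squared deviations = 16.4800
s² = 16.4800 / 6 = 2.7467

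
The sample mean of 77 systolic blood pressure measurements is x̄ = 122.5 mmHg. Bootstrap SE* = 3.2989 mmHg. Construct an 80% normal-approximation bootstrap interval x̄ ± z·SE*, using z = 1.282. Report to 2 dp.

Margin = 1.282 × 3.2989 = 4.229
Interval: 122.5 ± 4.229

(118.27, 126.73)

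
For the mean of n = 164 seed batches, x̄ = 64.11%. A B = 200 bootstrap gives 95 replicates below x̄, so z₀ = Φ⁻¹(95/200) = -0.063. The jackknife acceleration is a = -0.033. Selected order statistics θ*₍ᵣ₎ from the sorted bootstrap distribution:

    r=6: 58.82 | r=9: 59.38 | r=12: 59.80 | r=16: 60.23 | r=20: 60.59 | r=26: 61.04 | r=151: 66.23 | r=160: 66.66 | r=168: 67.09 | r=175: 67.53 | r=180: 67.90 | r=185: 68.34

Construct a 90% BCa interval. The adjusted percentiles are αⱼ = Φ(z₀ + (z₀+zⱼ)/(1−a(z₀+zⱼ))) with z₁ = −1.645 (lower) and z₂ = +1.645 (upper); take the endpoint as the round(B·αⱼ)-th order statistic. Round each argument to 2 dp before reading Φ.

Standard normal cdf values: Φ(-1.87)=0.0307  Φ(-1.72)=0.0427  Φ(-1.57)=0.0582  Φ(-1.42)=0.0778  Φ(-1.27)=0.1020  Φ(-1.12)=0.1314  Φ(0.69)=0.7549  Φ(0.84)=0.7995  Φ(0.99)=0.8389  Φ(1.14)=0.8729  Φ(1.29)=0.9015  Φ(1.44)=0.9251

Lower: z₀ + z₁ = -0.063 + (-1.645) = -1.708; 1 − a(z₀+z₁) = 1 − (-0.033)(-1.708) = 0.9436; argument = -0.063 + (-1.708)/0.9436 = -1.8730 → -1.87.
α₁ = Φ(-1.87) = 0.0307; rank = round(200 × 0.0307) = 6; θ*₍6₎ = 58.82.
Upper: z₀ + z₂ = 1.582; 1 − a(z₀+z₂) = 1.0522; argument = 1.4405 → 1.44; α₂ = 0.9251; rank = 185; θ*₍185₎ = 68.34.

(58.82, 68.34)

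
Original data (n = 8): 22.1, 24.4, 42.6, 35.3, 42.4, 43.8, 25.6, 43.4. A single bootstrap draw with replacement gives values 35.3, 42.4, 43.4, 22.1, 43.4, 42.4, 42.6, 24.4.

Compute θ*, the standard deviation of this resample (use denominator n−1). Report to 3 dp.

θ* = 8.906

Mean = 37.0000; sum of squared deviations = 555.2600
s² = 555.2600 / 7 = 79.3229
s = √79.3229 = 8.906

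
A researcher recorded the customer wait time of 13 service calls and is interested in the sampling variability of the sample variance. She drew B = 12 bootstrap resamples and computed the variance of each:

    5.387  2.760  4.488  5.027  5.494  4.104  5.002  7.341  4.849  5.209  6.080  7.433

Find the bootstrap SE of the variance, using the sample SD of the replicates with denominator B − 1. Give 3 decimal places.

Bootstrap SE is the standard deviation of the 12 replicate variances.
Mean of replicates: (5.387 + 2.760 + 4.488 + 5.027 + 5.494 + 4.104 + 5.002 + 7.341 + 4.849 + 5.209 + 6.080 + 7.433) / 12 = 63.1740 / 12 = 5.2645
Sum of squared deviations: (+0.1225)² + (−2.5045)² + (−0.7765)² + (−0.2375)² + (+0.2295)² + (−1.1605)² + (−0.2625)² + (+2.0765)² + (−0.4155)² + (−0.0555)² + (+0.8155)² + (+2.1685)² = 18.2702
Variance = 18.2702 / 11 = 1.6609
SE* = √1.6609

SE* = 1.289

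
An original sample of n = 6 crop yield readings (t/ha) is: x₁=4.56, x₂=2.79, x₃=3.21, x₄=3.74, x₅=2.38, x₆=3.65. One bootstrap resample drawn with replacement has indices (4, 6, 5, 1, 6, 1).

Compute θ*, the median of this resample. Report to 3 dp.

Resample values: 3.74, 3.65, 2.38, 4.56, 3.65, 4.56.
Sorted: 2.38, 3.65, 3.65, 3.74, 4.56, 4.56
Median = average of the two middle values = 3.695

θ* = 3.695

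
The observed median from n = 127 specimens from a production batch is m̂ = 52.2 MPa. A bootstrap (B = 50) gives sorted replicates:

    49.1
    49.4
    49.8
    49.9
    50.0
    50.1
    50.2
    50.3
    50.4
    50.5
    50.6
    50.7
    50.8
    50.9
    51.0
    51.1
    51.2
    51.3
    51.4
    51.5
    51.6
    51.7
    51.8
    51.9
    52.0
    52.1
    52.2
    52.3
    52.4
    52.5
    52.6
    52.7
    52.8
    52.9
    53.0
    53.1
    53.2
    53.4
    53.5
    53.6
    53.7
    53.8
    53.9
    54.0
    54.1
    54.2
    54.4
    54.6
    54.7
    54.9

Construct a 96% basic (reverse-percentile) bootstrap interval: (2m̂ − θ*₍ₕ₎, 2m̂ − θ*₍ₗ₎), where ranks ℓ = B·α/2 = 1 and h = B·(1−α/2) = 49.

(49.7, 55.3)

Percentile endpoints at ranks 1 and 49: θ*₍1₎ = 49.1, θ*₍49₎ = 54.7.
Basic interval reflects these around m̂:
  lower = 2 × 52.2 − 54.7 = 49.7
  upper = 2 × 52.2 − 49.1 = 55.3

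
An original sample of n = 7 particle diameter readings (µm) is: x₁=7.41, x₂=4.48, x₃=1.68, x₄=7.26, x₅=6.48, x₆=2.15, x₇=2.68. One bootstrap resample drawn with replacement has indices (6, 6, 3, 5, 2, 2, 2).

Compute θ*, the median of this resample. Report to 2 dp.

Resample values: 2.15, 2.15, 1.68, 6.48, 4.48, 4.48, 4.48.
Sorted: 1.68, 2.15, 2.15, 4.48, 4.48, 4.48, 6.48
Median = middle value = 4.48

θ* = 4.48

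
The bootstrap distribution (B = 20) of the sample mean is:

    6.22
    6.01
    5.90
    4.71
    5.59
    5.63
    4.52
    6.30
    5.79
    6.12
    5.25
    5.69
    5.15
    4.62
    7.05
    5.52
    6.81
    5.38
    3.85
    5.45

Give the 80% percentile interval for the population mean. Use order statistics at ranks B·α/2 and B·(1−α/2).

Sorted replicates: 3.85, 4.52, 4.62, 4.71, 5.15, 5.25, 5.38, 5.45, 5.52, 5.59, 5.63, 5.69, 5.79, 5.90, 6.01, 6.12, 6.22, 6.30, 6.81, 7.05
α = 0.20; lower rank = 20 × 0.100 = 2; upper rank = 20 × 0.900 = 18.
The 2nd smallest replicate is 4.52; the 18th is 6.30.

(4.52, 6.30)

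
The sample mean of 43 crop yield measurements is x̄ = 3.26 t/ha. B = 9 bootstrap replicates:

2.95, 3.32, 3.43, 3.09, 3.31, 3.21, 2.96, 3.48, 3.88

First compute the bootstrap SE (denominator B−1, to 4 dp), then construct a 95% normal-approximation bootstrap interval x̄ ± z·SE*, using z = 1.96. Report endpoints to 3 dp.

Mean of replicates = 3.2922; sum of squared deviations = 0.6760; SE* = √(0.6760/8) = 0.2907
Margin = 1.96 × 0.2907 = 0.5698
Interval: 3.26 ± 0.5698

(2.690, 3.830)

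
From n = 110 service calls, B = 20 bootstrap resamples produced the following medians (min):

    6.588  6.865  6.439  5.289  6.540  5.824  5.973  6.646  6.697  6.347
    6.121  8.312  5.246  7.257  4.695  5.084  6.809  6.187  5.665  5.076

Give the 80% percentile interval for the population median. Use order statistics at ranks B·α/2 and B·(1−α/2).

(5.076, 6.865)

Sorted replicates: 4.695, 5.076, 5.084, 5.246, 5.289, 5.665, 5.824, 5.973, 6.121, 6.187, 6.347, 6.439, 6.540, 6.588, 6.646, 6.697, 6.809, 6.865, 7.257, 8.312
α = 0.20; lower rank = 20 × 0.100 = 2; upper rank = 20 × 0.900 = 18.
The 2nd smallest replicate is 5.076; the 18th is 6.865.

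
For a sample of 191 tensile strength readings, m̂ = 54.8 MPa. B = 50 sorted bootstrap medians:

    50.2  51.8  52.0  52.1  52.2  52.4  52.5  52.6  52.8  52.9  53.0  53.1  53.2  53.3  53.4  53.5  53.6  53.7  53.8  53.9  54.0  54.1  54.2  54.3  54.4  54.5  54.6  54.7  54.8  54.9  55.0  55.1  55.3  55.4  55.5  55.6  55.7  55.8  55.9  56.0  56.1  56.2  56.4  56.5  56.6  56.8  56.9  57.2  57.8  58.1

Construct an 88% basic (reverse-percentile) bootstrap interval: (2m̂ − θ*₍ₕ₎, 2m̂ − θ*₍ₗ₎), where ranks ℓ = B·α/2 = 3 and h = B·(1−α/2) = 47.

(52.7, 57.6)

Percentile endpoints at ranks 3 and 47: θ*₍3₎ = 52.0, θ*₍47₎ = 56.9.
Basic interval reflects these around m̂:
  lower = 2 × 54.8 − 56.9 = 52.7
  upper = 2 × 54.8 − 52.0 = 57.6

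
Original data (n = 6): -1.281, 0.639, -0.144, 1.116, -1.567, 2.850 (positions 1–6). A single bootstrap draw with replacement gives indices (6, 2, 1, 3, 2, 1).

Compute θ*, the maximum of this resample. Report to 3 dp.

θ* = 2.850

Resample values: 2.850, 0.639, -1.281, -0.144, 0.639, -1.281.
Maximum = 2.850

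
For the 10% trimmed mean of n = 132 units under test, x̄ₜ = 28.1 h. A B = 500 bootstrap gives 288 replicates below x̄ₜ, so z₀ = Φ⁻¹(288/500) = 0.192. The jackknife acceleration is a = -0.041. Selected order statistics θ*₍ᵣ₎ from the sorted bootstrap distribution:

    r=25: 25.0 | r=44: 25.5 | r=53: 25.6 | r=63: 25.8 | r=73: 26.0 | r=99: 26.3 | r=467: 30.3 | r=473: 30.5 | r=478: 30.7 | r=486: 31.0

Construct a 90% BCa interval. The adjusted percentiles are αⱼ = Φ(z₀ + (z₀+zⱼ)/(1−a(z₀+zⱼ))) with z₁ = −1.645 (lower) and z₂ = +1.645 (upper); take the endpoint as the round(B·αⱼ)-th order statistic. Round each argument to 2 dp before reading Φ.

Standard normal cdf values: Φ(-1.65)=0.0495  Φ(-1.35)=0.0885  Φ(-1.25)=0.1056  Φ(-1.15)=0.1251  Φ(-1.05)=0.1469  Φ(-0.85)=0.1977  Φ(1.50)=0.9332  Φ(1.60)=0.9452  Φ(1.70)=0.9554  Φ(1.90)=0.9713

(25.5, 31.0)

Lower: z₀ + z₁ = 0.192 + (-1.645) = -1.453; 1 − a(z₀+z₁) = 1 − (-0.041)(-1.453) = 0.9404; argument = 0.192 + (-1.453)/0.9404 = -1.3530 → -1.35.
α₁ = Φ(-1.35) = 0.0885; rank = round(500 × 0.0885) = 44; θ*₍44₎ = 25.5.
Upper: z₀ + z₂ = 1.837; 1 − a(z₀+z₂) = 1.0753; argument = 1.9003 → 1.90; α₂ = 0.9713; rank = 486; θ*₍486₎ = 31.0.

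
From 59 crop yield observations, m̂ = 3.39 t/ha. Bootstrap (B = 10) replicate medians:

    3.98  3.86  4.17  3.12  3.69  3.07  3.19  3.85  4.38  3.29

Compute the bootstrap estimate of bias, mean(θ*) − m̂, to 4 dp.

bias = +0.2700

mean(θ*) = (3.98 + 3.86 + 4.17 + 3.12 + 3.69 + 3.07 + 3.19 + 3.85 + 4.38 + 3.29) / 10 = 3.66000
bias = 3.66000 − 3.39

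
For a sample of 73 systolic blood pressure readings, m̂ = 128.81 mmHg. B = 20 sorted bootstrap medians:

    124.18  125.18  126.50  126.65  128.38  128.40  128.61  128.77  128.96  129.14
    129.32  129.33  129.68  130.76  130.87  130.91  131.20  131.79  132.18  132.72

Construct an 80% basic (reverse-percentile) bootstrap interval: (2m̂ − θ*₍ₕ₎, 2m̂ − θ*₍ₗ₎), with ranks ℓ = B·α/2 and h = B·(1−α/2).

Percentile endpoints at ranks 2 and 18: θ*₍2₎ = 125.18, θ*₍18₎ = 131.79.
Basic interval reflects these around m̂:
  lower = 2 × 128.81 − 131.79 = 125.83
  upper = 2 × 128.81 − 125.18 = 132.44

(125.83, 132.44)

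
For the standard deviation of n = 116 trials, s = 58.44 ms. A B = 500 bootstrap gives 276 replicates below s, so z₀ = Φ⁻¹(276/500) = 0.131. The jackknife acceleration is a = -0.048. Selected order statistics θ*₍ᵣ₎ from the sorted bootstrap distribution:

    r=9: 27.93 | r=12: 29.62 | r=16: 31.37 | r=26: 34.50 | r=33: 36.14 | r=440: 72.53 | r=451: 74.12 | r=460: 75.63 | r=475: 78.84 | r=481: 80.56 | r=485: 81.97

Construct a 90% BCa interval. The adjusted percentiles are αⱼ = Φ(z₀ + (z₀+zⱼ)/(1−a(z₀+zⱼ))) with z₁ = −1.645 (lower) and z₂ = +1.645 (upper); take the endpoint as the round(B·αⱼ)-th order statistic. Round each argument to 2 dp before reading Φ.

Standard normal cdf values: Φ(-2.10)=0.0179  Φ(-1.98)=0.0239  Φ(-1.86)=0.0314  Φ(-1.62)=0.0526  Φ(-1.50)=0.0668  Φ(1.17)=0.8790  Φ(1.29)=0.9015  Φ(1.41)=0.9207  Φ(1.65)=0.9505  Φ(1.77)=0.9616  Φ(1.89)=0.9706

Lower: z₀ + z₁ = 0.131 + (-1.645) = -1.514; 1 − a(z₀+z₁) = 1 − (-0.048)(-1.514) = 0.9273; argument = 0.131 + (-1.514)/0.9273 = -1.5016 → -1.50.
α₁ = Φ(-1.50) = 0.0668; rank = round(500 × 0.0668) = 33; θ*₍33₎ = 36.14.
Upper: z₀ + z₂ = 1.776; 1 − a(z₀+z₂) = 1.0852; argument = 1.7675 → 1.77; α₂ = 0.9616; rank = 481; θ*₍481₎ = 80.56.

(36.14, 80.56)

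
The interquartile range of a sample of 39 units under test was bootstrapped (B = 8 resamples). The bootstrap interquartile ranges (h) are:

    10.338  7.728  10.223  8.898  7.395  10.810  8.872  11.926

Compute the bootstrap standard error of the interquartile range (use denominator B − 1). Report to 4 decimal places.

Bootstrap SE is the standard deviation of the 8 replicate interquartile ranges.
Mean of replicates: (10.338 + 7.728 + 10.223 + 8.898 + 7.395 + 10.810 + 8.872 + 11.926) / 8 = 76.19000 / 8 = 9.52375
Sum of squared deviations: (+0.81425)² + (−1.79575)² + (+0.69925)² + (−0.62575)² + (−2.12875)² + (+1.28625)² + (−0.65175)² + (+2.40225)² = 17.14983
Variance = 17.14983 / 7 = 2.44998
SE* = √2.44998

SE* = 1.5652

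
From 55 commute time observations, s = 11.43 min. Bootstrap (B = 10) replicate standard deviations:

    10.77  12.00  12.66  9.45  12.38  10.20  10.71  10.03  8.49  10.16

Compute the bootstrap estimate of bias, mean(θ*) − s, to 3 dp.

mean(θ*) = (10.77 + 12.00 + 12.66 + 9.45 + 12.38 + 10.20 + 10.71 + 10.03 + 8.49 + 10.16) / 10 = 10.6850
bias = 10.6850 − 11.43

bias = −0.745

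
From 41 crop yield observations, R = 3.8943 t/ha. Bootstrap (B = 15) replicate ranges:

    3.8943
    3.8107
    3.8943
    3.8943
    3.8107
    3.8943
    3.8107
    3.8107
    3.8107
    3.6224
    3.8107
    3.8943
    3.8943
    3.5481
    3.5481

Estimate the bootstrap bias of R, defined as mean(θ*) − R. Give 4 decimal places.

bias = −0.0977

mean(θ*) = (3.8943 + 3.8107 + 3.8943 + 3.8943 + 3.8107 + 3.8943 + 3.8107 + 3.8107 + 3.8107 + 3.6224 + 3.8107 + 3.8943 + 3.8943 + 3.5481 + 3.5481) / 15 = 3.79657
bias = 3.79657 − 3.8943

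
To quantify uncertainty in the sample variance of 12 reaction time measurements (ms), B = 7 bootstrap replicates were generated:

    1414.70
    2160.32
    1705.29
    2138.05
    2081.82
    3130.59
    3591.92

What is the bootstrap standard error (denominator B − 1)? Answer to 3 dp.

Bootstrap SE is the standard deviation of the 7 replicate variances.
Mean of replicates: (1414.70 + 2160.32 + 1705.29 + 2138.05 + 2081.82 + 3130.59 + 3591.92) / 7 = 16222.6900 / 7 = 2317.5271
Sum of squared deviations: (−902.8271)² + (−157.2071)² + (−612.2371)² + (−179.4771)² + (−235.7071)² + (+813.0629)² + (+1274.3929)² = 3587563.5207
Variance = 3587563.5207 / 6 = 597927.2535
SE* = √597927.2535

SE* = 773.258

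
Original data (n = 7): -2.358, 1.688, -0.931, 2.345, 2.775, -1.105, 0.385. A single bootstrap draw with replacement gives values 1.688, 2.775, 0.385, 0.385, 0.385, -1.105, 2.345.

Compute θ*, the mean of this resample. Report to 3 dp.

θ* = 0.980

Mean = (1.688 + 2.775 + 0.385 + 0.385 + 0.385 + (-1.105) + 2.345) / 7 = 6.8580 / 7 = 0.980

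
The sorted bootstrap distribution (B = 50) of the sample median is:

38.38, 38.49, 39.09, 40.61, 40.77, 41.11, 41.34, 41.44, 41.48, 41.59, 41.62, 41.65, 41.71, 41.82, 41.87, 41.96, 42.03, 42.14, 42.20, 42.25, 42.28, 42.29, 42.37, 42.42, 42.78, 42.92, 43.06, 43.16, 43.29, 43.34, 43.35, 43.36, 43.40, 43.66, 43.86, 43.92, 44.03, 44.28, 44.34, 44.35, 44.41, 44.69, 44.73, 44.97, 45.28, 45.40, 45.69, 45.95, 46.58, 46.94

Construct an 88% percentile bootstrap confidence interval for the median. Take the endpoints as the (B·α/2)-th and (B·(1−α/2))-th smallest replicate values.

α = 0.12; lower rank = 50 × 0.060 = 3; upper rank = 50 × 0.940 = 47.
The 3rd smallest replicate is 39.09; the 47th is 45.69.

(39.09, 45.69)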